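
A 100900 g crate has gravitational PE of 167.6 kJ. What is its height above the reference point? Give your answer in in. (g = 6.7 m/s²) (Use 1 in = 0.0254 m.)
Convert to SI: m = 100.9 kg, PE = 167600 J
h = PE/(mg) = 167600/(100.9·6.7) = 247.918 m = 9761 in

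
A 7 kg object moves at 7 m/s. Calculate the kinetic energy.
KE = ½mv² = ½(7)(7)² = 171.5 J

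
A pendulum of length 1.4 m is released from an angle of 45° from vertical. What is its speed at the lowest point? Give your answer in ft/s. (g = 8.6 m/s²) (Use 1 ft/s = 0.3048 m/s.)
h = L(1 − cosθ) = 1.4(1 − cos45°) = 0.410051 m
v = √(2gh) = √(2·8.6·0.410051) = 2.65572 m/s = 8.713 ft/s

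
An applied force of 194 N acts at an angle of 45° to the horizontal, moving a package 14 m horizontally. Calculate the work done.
W = F·d·cosθ = (194)(14)cos(45°) = 1921 J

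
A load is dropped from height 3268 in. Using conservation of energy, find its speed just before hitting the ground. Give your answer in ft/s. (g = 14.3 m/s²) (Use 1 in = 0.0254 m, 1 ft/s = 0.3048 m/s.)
Convert to SI: h = 83.0072 m
mgh = ½mv² ⇒ v = √(2gh) = √(2·14.3·83.0072) = 48.7238 m/s = 159.9 ft/s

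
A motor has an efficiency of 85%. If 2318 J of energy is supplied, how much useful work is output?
W_out = η·W_in = 0.85·2318 = 1970.3 J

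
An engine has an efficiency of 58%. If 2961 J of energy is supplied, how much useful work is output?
W_out = η·W_in = 0.58·2961 = 1717.38 J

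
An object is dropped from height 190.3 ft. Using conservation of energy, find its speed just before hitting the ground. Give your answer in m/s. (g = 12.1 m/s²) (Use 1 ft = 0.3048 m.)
Convert to SI: h = 58.0034 m
mgh = ½mv² ⇒ v = √(2gh) = √(2·12.1·58.0034) = 37.47 m/s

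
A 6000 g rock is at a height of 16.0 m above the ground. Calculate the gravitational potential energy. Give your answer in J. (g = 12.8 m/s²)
Convert to SI: m = 6.0 kg, h = 16.0 m
PE = mgh = (6.0)(12.8)(16.0) = 1229 J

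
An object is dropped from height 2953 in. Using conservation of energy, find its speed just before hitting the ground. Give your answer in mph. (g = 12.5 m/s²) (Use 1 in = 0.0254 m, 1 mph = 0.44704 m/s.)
Convert to SI: h = 75.0062 m
mgh = ½mv² ⇒ v = √(2gh) = √(2·12.5·75.0062) = 43.3031 m/s = 96.87 mph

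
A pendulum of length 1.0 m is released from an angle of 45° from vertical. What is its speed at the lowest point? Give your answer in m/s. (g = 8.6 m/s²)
h = L(1 − cosθ) = 1.0(1 − cos45°) = 0.292893 m
v = √(2gh) = √(2·8.6·0.292893) = 2.244 m/s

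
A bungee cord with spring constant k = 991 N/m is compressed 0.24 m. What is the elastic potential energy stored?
PE = ½kx² = ½(991)(0.24)² = 28.54 J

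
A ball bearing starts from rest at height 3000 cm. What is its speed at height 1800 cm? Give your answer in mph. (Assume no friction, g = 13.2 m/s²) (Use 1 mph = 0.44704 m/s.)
Convert to SI: h₁−h₂ = 12.0 m
mgh₁ = mgh₂ + ½mv² ⇒ v = √(2g(h₁−h₂)) = √(2·13.2·12.0) = 17.79888 m/s = 39.81 mph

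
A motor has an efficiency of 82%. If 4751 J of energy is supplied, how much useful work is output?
W_out = η·W_in = 0.82·4751 = 3895.82 J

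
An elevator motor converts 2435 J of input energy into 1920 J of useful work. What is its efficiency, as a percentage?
η = W_out/W_in = 1920/2435 = 78.85%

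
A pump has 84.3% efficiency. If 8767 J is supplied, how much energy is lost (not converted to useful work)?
W_lost = W_in(1 − η) = 8767·(1 − 0.843) = 1376 J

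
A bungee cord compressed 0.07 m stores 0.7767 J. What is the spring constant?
k = 2·PE/x² = 2·0.7767/(0.07)² = 317.0 N/m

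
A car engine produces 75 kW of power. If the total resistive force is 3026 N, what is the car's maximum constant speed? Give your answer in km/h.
P = Fv ⇒ v = P/F = 75000 W/3026.0 N = 24.7852 m/s = 89.23 km/h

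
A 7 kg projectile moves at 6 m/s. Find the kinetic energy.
KE = ½mv² = ½(7)(6)² = 126.0 J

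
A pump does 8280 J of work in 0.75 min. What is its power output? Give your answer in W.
Convert to SI: W = 8280.0 J, t = 45.0 s
P = W/t = 8280.0/45.0 = 184.0 W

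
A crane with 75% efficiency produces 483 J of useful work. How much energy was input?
W_in = W_out/η = 483/0.75 = 644.0 J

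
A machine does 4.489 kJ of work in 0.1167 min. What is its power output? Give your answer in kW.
Convert to SI: W = 4489.0 J, t = 7.002 s
P = W/t = 4489.0/7.002 = 641.103 W = 0.6411 kW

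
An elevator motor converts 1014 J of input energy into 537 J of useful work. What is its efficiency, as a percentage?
η = W_out/W_in = 537/1014 = 52.96%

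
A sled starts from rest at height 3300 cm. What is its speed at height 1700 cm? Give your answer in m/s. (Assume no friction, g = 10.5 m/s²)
Convert to SI: h₁−h₂ = 16.0 m
mgh₁ = mgh₂ + ½mv² ⇒ v = √(2g(h₁−h₂)) = √(2·10.5·16.0) = 18.33 m/s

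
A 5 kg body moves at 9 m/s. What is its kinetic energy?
KE = ½mv² = ½(5)(9)² = 202.5 J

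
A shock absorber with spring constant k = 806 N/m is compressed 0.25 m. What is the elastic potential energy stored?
PE = ½kx² = ½(806)(0.25)² = 25.19 J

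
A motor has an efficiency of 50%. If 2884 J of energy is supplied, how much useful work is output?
W_out = η·W_in = 0.5·2884 = 1442.0 J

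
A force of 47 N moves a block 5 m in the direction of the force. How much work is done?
W = F·d = (47)(5) = 235.0 J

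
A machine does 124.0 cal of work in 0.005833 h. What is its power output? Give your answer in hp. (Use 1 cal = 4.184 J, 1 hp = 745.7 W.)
Convert to SI: W = 518.816 J, t = 20.9988 s
P = W/t = 518.816/20.9988 = 24.7069 W = 0.03313 hp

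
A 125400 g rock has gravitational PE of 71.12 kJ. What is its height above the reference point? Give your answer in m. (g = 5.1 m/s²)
Convert to SI: m = 125.4 kg, PE = 71120.0 J
h = PE/(mg) = 71120.0/(125.4·5.1) = 111.2 m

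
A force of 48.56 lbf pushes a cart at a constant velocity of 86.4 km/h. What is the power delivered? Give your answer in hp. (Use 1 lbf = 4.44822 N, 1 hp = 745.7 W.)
Convert to SI: F = 216.006 N, v = 24.0 m/s
P = Fv = (216.006)(24.0) = 5184.13 W = 6.952 hp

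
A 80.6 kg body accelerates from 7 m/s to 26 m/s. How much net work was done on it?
W = ΔKE = ½m(v₂² − v₁²) = ½(80.6)(26² − 7²) = 25268.1 J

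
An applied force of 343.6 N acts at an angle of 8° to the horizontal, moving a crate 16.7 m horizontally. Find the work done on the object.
W = F·d·cosθ = (343.6)(16.7)cos(8°) = 5682 J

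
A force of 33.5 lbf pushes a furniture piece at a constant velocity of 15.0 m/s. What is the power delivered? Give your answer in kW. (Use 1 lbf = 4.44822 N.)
Convert to SI: F = 149.015 N, v = 15.0 m/s
P = Fv = (149.015)(15.0) = 2235.23 W = 2.235 kW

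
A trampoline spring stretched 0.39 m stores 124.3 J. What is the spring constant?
k = 2·PE/x² = 2·124.3/(0.39)² = 1634 N/m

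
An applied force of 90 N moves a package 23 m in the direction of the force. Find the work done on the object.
W = F·d = (90)(23) = 2070 J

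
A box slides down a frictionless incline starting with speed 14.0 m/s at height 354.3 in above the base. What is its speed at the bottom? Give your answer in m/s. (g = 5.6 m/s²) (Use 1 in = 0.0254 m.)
Convert to SI: v₀ = 14.0 m/s, h = 8.99922 m
½mv₀² + mgh = ½mv² ⇒ v = √(v₀² + 2gh) = √(14.0² + 2·5.6·8.99922) = 17.23 m/s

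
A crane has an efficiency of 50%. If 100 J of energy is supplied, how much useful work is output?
W_out = η·W_in = 0.5·100 = 50.0 J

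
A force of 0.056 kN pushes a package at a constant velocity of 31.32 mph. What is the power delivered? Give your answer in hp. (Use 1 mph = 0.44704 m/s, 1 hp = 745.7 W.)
Convert to SI: F = 56.0 N, v = 14.0013 m/s
P = Fv = (56.0)(14.0013) = 784.072 W = 1.051 hp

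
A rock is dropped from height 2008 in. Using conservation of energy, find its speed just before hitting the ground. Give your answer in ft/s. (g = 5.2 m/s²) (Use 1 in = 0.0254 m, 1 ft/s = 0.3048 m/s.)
Convert to SI: h = 51.0032 m
mgh = ½mv² ⇒ v = √(2gh) = √(2·5.2·51.0032) = 23.0311 m/s = 75.56 ft/s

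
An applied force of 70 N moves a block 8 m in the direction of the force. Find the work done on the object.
W = F·d = (70)(8) = 560.0 J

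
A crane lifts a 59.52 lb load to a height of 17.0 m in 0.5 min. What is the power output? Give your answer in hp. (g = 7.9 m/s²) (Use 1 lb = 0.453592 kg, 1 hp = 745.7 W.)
Convert to SI: m = 26.9978 kg, h = 17.0 m, t = 30.0 s
P = mgh/t = (26.9978)(7.9)(17.0)/30.0 = 120.86 W = 0.1621 hp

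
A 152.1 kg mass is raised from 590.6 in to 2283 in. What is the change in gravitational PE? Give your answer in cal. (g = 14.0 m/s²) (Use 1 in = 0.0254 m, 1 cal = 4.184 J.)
Convert to SI: m = 152.1 kg, Δh = 42.987 m
ΔPE = mgΔh = (152.1)(14.0)(42.987) = 91536.4 J = 21880 cal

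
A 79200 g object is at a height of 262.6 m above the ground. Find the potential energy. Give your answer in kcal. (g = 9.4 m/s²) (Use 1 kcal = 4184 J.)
Convert to SI: m = 79.2 kg, h = 262.6 m
PE = mgh = (79.2)(9.4)(262.6) = 195500 J = 46.73 kcal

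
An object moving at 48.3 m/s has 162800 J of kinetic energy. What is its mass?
m = 2·KE/v² = 2·162800/(48.3)² = 139.6 kg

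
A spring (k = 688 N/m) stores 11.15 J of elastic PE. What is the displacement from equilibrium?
x = √(2·PE/k) = √(2·11.15/688) = 0.18 m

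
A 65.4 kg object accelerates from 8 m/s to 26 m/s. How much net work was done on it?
W = ΔKE = ½m(v₂² − v₁²) = ½(65.4)(26² − 8²) = 20012.4 J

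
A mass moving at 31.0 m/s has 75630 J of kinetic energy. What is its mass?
m = 2·KE/v² = 2·75630/(31.0)² = 157.4 kg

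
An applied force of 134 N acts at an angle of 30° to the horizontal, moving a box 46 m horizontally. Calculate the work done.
W = F·d·cosθ = (134)(46)cos(30°) = 5338 J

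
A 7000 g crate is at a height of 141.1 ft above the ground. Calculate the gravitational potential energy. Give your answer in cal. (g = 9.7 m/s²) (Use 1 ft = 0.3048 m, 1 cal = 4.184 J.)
Convert to SI: m = 7.0 kg, h = 43.0073 m
PE = mgh = (7.0)(9.7)(43.0073) = 2920.19 J = 697.9 cal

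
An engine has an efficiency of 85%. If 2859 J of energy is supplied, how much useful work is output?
W_out = η·W_in = 0.85·2859 = 2430.15 J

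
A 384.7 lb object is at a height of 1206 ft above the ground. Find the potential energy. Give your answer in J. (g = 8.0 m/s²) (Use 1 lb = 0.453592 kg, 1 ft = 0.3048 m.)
Convert to SI: m = 174.497 kg, h = 367.589 m
PE = mgh = (174.497)(8.0)(367.589) = 513100 J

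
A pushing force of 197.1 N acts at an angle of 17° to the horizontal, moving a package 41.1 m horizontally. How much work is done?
W = F·d·cosθ = (197.1)(41.1)cos(17°) = 7747 J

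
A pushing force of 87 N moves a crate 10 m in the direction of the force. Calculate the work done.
W = F·d = (87)(10) = 870.0 J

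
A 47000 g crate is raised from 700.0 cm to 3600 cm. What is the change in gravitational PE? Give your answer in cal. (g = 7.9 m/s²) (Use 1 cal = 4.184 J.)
Convert to SI: m = 47.0 kg, Δh = 29.0 m
ΔPE = mgΔh = (47.0)(7.9)(29.0) = 10767.7 J = 2574 cal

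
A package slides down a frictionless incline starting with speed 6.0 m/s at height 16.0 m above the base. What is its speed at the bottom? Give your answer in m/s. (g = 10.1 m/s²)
½mv₀² + mgh = ½mv² ⇒ v = √(v₀² + 2gh) = √(6.0² + 2·10.1·16.0) = 18.95 m/s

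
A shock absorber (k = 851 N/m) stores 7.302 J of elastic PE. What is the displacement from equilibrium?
x = √(2·PE/k) = √(2·7.302/851) = 0.131 m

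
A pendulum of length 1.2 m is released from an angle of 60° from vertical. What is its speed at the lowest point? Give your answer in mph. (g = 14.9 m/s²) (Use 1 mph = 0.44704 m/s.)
h = L(1 − cosθ) = 1.2(1 − cos60°) = 0.6 m
v = √(2gh) = √(2·14.9·0.6) = 4.22847 m/s = 9.459 mph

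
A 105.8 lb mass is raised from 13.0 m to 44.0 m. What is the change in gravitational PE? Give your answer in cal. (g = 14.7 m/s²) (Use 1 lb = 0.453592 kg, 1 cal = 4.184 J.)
Convert to SI: m = 47.99 kg, Δh = 31.0 m
ΔPE = mgΔh = (47.99)(14.7)(31.0) = 21869.1 J = 5227 cal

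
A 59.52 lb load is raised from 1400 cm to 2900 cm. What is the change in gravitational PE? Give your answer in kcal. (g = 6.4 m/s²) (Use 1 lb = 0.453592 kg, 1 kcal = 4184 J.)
Convert to SI: m = 26.9978 kg, Δh = 15.0 m
ΔPE = mgΔh = (26.9978)(6.4)(15.0) = 2591.79 J = 0.6195 kcal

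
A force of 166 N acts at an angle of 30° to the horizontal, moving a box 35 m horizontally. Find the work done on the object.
W = F·d·cosθ = (166)(35)cos(30°) = 5032 J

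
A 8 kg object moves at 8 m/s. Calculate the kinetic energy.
KE = ½mv² = ½(8)(8)² = 256.0 J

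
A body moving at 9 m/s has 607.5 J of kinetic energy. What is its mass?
m = 2·KE/v² = 2·607.5/(9)² = 15.0 kg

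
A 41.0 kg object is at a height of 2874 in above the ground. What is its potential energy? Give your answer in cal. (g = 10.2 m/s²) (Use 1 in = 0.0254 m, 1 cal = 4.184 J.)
Convert to SI: m = 41.0 kg, h = 72.9996 m
PE = mgh = (41.0)(10.2)(72.9996) = 30528.4 J = 7296 cal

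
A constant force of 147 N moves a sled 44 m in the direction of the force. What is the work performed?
W = F·d = (147)(44) = 6468 J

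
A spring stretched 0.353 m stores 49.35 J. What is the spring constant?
k = 2·PE/x² = 2·49.35/(0.353)² = 792.1 N/m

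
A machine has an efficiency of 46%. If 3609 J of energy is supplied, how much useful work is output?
W_out = η·W_in = 0.46·3609 = 1660.14 J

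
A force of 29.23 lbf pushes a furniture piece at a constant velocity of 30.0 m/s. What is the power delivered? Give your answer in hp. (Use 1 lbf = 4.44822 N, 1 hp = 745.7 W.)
Convert to SI: F = 130.021 N, v = 30.0 m/s
P = Fv = (130.021)(30.0) = 3900.64 W = 5.231 hp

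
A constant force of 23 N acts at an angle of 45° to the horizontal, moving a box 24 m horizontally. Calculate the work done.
W = F·d·cosθ = (23)(24)cos(45°) = 390.3 J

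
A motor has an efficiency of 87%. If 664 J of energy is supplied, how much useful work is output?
W_out = η·W_in = 0.87·664 = 577.68 J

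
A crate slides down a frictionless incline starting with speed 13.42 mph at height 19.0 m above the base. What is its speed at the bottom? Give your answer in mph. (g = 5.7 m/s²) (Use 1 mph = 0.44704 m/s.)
Convert to SI: v₀ = 5.99928 m/s, h = 19.0 m
½mv₀² + mgh = ½mv² ⇒ v = √(v₀² + 2gh) = √(5.99928² + 2·5.7·19.0) = 15.8931 m/s = 35.55 mph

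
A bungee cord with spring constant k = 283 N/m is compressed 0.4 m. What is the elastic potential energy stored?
PE = ½kx² = ½(283)(0.4)² = 22.64 J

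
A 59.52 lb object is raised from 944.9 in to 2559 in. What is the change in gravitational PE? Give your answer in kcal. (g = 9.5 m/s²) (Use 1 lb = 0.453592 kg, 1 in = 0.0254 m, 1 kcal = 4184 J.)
Convert to SI: m = 26.9978 kg, Δh = 40.9981 m
ΔPE = mgΔh = (26.9978)(9.5)(40.9981) = 10515.2 J = 2.513 kcal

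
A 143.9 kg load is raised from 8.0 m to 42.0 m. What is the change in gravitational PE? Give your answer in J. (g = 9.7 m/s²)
ΔPE = mgΔh = (143.9)(9.7)(34.0) = 47460 J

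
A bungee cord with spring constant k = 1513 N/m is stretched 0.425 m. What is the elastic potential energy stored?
PE = ½kx² = ½(1513)(0.425)² = 136.6 J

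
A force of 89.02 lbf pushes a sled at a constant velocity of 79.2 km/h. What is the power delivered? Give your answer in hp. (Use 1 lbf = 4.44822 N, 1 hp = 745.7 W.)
Convert to SI: F = 395.981 N, v = 22.0 m/s
P = Fv = (395.981)(22.0) = 8711.57 W = 11.68 hp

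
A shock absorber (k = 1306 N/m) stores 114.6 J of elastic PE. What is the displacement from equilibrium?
x = √(2·PE/k) = √(2·114.6/1306) = 0.4189 m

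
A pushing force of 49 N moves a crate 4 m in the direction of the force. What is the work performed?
W = F·d = (49)(4) = 196.0 J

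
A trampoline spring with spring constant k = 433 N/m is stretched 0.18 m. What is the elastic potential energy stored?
PE = ½kx² = ½(433)(0.18)² = 7.015 J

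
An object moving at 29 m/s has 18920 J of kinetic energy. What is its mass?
m = 2·KE/v² = 2·18920/(29)² = 44.99 kg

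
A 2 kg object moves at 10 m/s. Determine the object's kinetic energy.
KE = ½mv² = ½(2)(10)² = 100.0 J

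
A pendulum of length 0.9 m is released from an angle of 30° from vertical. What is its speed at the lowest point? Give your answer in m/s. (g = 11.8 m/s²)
h = L(1 − cosθ) = 0.9(1 − cos30°) = 0.120577 m
v = √(2gh) = √(2·11.8·0.120577) = 1.687 m/s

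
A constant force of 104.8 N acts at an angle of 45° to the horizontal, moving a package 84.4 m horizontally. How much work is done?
W = F·d·cosθ = (104.8)(84.4)cos(45°) = 6254 J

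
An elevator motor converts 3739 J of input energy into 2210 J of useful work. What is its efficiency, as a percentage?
η = W_out/W_in = 2210/3739 = 59.11%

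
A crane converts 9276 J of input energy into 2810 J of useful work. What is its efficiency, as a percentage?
η = W_out/W_in = 2810/9276 = 30.29%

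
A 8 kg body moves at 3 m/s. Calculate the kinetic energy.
KE = ½mv² = ½(8)(3)² = 36.0 J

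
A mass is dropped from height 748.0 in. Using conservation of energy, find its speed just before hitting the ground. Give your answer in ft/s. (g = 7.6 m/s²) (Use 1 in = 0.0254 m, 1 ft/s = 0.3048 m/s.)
Convert to SI: h = 18.9992 m
mgh = ½mv² ⇒ v = √(2gh) = √(2·7.6·18.9992) = 16.9938 m/s = 55.75 ft/s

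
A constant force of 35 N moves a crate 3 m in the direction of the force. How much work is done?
W = F·d = (35)(3) = 105.0 J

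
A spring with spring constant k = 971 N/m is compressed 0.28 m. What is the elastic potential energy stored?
PE = ½kx² = ½(971)(0.28)² = 38.06 J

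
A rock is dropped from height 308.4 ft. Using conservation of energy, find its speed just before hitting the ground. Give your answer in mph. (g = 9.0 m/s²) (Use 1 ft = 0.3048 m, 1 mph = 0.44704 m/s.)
Convert to SI: h = 94.0003 m
mgh = ½mv² ⇒ v = √(2gh) = √(2·9.0·94.0003) = 41.134 m/s = 92.01 mph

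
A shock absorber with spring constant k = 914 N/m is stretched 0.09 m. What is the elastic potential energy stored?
PE = ½kx² = ½(914)(0.09)² = 3.702 J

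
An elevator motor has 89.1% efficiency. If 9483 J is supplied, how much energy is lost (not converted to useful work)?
W_lost = W_in(1 − η) = 9483·(1 − 0.891) = 1034 J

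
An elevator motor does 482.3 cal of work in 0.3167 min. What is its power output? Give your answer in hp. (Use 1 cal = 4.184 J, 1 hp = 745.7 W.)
Convert to SI: W = 2017.94 J, t = 19.002 s
P = W/t = 2017.94/19.002 = 106.196 W = 0.1424 hp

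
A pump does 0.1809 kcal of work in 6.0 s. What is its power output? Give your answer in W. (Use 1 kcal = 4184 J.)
Convert to SI: W = 756.886 J, t = 6.0 s
P = W/t = 756.886/6.0 = 126.1 W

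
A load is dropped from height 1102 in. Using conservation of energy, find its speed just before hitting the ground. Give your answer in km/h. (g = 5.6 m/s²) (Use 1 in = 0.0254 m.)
Convert to SI: h = 27.9908 m
mgh = ½mv² ⇒ v = √(2gh) = √(2·5.6·27.9908) = 17.7058 m/s = 63.74 km/h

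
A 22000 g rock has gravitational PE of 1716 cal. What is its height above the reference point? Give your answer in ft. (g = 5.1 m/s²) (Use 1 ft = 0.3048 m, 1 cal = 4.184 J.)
Convert to SI: m = 22.0 kg, PE = 7179.74 J
h = PE/(mg) = 7179.74/(22.0·5.1) = 63.9906 m = 209.9 ft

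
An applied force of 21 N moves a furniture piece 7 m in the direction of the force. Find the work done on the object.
W = F·d = (21)(7) = 147.0 J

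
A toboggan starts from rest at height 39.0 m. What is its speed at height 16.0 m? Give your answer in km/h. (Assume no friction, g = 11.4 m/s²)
mgh₁ = mgh₂ + ½mv² ⇒ v = √(2g(h₁−h₂)) = √(2·11.4·23.0) = 22.8998 m/s = 82.44 km/h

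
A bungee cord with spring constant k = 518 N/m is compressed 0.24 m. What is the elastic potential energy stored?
PE = ½kx² = ½(518)(0.24)² = 14.92 J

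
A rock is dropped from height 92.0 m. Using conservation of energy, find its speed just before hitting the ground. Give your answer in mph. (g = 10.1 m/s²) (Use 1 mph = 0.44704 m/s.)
mgh = ½mv² ⇒ v = √(2gh) = √(2·10.1·92.0) = 43.1092 m/s = 96.43 mph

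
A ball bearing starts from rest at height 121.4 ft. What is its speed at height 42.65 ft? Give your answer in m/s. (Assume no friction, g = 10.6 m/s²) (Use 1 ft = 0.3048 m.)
Convert to SI: h₁−h₂ = 24.003 m
mgh₁ = mgh₂ + ½mv² ⇒ v = √(2g(h₁−h₂)) = √(2·10.6·24.003) = 22.56 m/s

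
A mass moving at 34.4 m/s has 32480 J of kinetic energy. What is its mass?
m = 2·KE/v² = 2·32480/(34.4)² = 54.89 kg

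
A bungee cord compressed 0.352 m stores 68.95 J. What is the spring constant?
k = 2·PE/x² = 2·68.95/(0.352)² = 1113 N/m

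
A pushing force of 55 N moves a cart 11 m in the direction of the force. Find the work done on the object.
W = F·d = (55)(11) = 605.0 J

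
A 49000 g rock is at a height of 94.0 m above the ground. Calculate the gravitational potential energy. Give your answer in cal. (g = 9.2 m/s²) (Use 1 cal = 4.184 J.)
Convert to SI: m = 49.0 kg, h = 94.0 m
PE = mgh = (49.0)(9.2)(94.0) = 42375.2 J = 10130 cal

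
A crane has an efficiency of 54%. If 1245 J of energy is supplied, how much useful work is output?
W_out = η·W_in = 0.54·1245 = 672.3 J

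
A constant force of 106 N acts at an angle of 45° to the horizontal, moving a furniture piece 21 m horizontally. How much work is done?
W = F·d·cosθ = (106)(21)cos(45°) = 1574 J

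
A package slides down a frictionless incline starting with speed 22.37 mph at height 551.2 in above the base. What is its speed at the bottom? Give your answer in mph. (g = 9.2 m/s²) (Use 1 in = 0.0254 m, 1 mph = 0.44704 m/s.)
Convert to SI: v₀ = 10.0003 m/s, h = 14.0005 m
½mv₀² + mgh = ½mv² ⇒ v = √(v₀² + 2gh) = √(10.0003² + 2·9.2·14.0005) = 18.9107 m/s = 42.3 mph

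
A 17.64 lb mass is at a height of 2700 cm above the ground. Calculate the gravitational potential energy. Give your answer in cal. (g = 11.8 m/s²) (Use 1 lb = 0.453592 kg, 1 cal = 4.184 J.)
Convert to SI: m = 8.00136 kg, h = 27.0 m
PE = mgh = (8.00136)(11.8)(27.0) = 2549.23 J = 609.3 cal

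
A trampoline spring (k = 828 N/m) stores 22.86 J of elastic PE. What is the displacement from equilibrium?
x = √(2·PE/k) = √(2·22.86/828) = 0.235 m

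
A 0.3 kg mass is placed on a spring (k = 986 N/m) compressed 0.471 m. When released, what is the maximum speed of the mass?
½kx² = ½mv² ⇒ v = x√(k/m) = (0.471)√(986/0.3) = 27.0 m/s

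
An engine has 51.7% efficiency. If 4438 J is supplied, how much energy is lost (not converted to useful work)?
W_lost = W_in(1 − η) = 4438·(1 − 0.517) = 2144 J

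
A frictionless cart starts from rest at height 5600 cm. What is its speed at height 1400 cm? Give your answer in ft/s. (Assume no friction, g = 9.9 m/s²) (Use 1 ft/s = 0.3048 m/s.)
Convert to SI: h₁−h₂ = 42.0 m
mgh₁ = mgh₂ + ½mv² ⇒ v = √(2g(h₁−h₂)) = √(2·9.9·42.0) = 28.8375 m/s = 94.61 ft/s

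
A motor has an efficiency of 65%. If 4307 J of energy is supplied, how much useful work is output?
W_out = η·W_in = 0.65·4307 = 2799.55 J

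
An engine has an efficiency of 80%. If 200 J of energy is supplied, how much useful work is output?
W_out = η·W_in = 0.8·200 = 160.0 J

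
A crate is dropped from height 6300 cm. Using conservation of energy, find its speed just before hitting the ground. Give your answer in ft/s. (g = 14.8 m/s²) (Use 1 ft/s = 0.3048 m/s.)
Convert to SI: h = 63.0 m
mgh = ½mv² ⇒ v = √(2gh) = √(2·14.8·63.0) = 43.1833 m/s = 141.7 ft/s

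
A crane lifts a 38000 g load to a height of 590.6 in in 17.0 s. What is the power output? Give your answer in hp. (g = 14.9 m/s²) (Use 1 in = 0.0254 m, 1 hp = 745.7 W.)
Convert to SI: m = 38.0 kg, h = 15.0012 m, t = 17.0 s
P = mgh/t = (38.0)(14.9)(15.0012)/17.0 = 499.63 W = 0.67 hp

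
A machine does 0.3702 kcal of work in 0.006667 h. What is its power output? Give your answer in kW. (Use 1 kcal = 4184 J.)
Convert to SI: W = 1548.92 J, t = 24.0012 s
P = W/t = 1548.92/24.0012 = 64.53497 W = 0.06453 kW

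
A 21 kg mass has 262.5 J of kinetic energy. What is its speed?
v = √(2·KE/m) = √(2·262.5/21) = 5.0 m/s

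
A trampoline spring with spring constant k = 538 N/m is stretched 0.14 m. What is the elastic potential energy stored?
PE = ½kx² = ½(538)(0.14)² = 5.272 J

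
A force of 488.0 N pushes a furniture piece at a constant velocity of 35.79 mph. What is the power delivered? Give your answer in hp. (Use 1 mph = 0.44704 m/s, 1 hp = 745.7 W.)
Convert to SI: F = 488.0 N, v = 15.9996 m/s
P = Fv = (488.0)(15.9996) = 7807.79 W = 10.47 hp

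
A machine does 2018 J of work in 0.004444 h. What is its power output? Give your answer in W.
Convert to SI: W = 2018.0 J, t = 15.9984 s
P = W/t = 2018.0/15.9984 = 126.1 W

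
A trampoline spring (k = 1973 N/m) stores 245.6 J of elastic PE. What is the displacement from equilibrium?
x = √(2·PE/k) = √(2·245.6/1973) = 0.499 m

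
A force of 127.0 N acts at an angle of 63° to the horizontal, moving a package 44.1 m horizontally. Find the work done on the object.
W = F·d·cosθ = (127.0)(44.1)cos(63°) = 2543 J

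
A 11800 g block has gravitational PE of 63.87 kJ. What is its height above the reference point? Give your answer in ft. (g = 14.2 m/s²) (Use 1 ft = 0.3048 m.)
Convert to SI: m = 11.8 kg, PE = 63870.0 J
h = PE/(mg) = 63870.0/(11.8·14.2) = 381.177 m = 1251 ft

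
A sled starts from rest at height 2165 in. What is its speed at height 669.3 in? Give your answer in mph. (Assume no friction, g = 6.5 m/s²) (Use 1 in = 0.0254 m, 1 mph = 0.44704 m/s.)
Convert to SI: h₁−h₂ = 37.9908 m
mgh₁ = mgh₂ + ½mv² ⇒ v = √(2g(h₁−h₂)) = √(2·6.5·37.9908) = 22.2234 m/s = 49.71 mph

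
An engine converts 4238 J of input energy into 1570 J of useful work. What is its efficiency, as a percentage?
η = W_out/W_in = 1570/4238 = 37.05%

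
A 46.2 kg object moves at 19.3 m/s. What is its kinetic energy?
KE = ½mv² = ½(46.2)(19.3)² = 8605 J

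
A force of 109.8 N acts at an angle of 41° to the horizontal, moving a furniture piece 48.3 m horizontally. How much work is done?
W = F·d·cosθ = (109.8)(48.3)cos(41°) = 4002 J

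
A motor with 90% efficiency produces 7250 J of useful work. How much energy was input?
W_in = W_out/η = 7250/0.9 = 8056 J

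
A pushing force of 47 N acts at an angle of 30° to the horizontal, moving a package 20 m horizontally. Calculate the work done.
W = F·d·cosθ = (47)(20)cos(30°) = 814.1 J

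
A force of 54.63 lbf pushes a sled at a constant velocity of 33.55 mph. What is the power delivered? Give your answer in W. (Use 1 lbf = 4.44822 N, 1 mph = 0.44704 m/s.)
Convert to SI: F = 243.006 N, v = 14.9982 m/s
P = Fv = (243.006)(14.9982) = 3645 W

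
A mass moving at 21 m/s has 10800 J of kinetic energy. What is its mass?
m = 2·KE/v² = 2·10800/(21)² = 48.98 kg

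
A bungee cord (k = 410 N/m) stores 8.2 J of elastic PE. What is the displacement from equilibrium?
x = √(2·PE/k) = √(2·8.2/410) = 0.2 m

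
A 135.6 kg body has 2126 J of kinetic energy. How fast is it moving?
v = √(2·KE/m) = √(2·2126/135.6) = 5.6 m/s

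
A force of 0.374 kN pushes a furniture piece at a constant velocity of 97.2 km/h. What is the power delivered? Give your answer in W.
Convert to SI: F = 374.0 N, v = 27.0 m/s
P = Fv = (374.0)(27.0) = 10100 W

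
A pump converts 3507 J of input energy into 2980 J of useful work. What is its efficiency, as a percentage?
η = W_out/W_in = 2980/3507 = 84.97%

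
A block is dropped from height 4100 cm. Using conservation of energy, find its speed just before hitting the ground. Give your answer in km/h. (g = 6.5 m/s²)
Convert to SI: h = 41.0 m
mgh = ½mv² ⇒ v = √(2gh) = √(2·6.5·41.0) = 23.0868 m/s = 83.11 km/h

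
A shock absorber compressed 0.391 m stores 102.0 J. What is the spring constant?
k = 2·PE/x² = 2·102.0/(0.391)² = 1334 N/m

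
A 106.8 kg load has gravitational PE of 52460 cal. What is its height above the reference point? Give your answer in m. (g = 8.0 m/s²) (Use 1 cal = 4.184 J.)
Convert to SI: m = 106.8 kg, PE = 219493 J
h = PE/(mg) = 219493/(106.8·8.0) = 256.9 m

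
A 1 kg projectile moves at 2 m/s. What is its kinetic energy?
KE = ½mv² = ½(1)(2)² = 2.0 J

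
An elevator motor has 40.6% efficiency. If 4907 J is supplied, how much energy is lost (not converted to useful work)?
W_lost = W_in(1 − η) = 4907·(1 − 0.406) = 2915 J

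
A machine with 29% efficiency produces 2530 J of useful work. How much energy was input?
W_in = W_out/η = 2530/0.29 = 8724 J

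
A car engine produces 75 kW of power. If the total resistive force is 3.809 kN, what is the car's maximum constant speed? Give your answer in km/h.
Convert to SI: F = 3809.0 N
P = Fv ⇒ v = P/F = 75000 W/3809.0 N = 19.6902 m/s = 70.88 km/h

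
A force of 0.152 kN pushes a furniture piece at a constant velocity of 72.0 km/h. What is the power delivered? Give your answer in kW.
Convert to SI: F = 152.0 N, v = 20.0 m/s
P = Fv = (152.0)(20.0) = 3040.0 W = 3.04 kW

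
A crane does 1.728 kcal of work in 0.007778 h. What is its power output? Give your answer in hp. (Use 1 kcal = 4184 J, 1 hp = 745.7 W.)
Convert to SI: W = 7229.95 J, t = 28.0008 s
P = W/t = 7229.95/28.0008 = 258.205 W = 0.3463 hp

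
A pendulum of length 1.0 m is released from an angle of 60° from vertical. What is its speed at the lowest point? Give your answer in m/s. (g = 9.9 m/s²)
h = L(1 − cosθ) = 1.0(1 − cos60°) = 0.5 m
v = √(2gh) = √(2·9.9·0.5) = 3.146 m/s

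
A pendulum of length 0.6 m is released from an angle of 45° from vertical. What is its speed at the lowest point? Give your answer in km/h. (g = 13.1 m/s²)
h = L(1 − cosθ) = 0.6(1 − cos45°) = 0.175736 m
v = √(2gh) = √(2·13.1·0.175736) = 2.14576 m/s = 7.725 km/h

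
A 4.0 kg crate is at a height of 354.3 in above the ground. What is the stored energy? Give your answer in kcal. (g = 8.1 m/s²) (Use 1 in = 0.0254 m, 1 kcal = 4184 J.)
Convert to SI: m = 4.0 kg, h = 8.99922 m
PE = mgh = (4.0)(8.1)(8.99922) = 291.575 J = 0.06969 kcal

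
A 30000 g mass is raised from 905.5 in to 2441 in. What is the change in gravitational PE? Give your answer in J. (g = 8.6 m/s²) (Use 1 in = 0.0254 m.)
Convert to SI: m = 30.0 kg, Δh = 39.0017 m
ΔPE = mgΔh = (30.0)(8.6)(39.0017) = 10060 J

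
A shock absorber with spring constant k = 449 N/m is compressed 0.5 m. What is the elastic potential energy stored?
PE = ½kx² = ½(449)(0.5)² = 56.13 J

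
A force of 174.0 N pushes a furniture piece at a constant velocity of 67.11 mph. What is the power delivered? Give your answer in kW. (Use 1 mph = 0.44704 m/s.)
Convert to SI: F = 174.0 N, v = 30.0009 m/s
P = Fv = (174.0)(30.0009) = 5220.15 W = 5.22 kW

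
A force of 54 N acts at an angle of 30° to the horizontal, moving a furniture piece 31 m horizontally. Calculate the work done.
W = F·d·cosθ = (54)(31)cos(30°) = 1450 J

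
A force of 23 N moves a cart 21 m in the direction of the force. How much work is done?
W = F·d = (23)(21) = 483.0 J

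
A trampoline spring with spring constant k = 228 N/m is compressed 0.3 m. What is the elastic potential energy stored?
PE = ½kx² = ½(228)(0.3)² = 10.26 J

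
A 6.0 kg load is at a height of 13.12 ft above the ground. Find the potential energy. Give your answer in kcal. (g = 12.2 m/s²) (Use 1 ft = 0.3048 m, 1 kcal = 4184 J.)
Convert to SI: m = 6.0 kg, h = 3.99898 m
PE = mgh = (6.0)(12.2)(3.99898) = 292.725 J = 0.06996 kcal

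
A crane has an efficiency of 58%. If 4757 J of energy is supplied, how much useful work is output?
W_out = η·W_in = 0.58·4757 = 2759.06 J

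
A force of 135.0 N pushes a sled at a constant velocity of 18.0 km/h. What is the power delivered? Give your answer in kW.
Convert to SI: F = 135.0 N, v = 5.0 m/s
P = Fv = (135.0)(5.0) = 675.0 W = 0.675 kW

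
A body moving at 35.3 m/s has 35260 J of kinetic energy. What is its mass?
m = 2·KE/v² = 2·35260/(35.3)² = 56.59 kg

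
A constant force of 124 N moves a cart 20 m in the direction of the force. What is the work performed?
W = F·d = (124)(20) = 2480 J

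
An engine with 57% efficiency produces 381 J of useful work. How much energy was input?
W_in = W_out/η = 381/0.57 = 668.4 J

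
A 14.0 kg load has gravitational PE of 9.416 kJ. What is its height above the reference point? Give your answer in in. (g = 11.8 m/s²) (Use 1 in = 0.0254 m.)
Convert to SI: m = 14.0 kg, PE = 9416.0 J
h = PE/(mg) = 9416.0/(14.0·11.8) = 56.9976 m = 2244 in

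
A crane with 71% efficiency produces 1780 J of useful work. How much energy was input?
W_in = W_out/η = 1780/0.71 = 2507 J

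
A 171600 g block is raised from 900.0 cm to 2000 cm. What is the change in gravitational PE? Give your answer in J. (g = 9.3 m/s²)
Convert to SI: m = 171.6 kg, Δh = 11.0 m
ΔPE = mgΔh = (171.6)(9.3)(11.0) = 17550 J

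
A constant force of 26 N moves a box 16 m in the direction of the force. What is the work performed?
W = F·d = (26)(16) = 416.0 J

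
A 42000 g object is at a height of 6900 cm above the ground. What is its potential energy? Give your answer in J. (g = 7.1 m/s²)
Convert to SI: m = 42.0 kg, h = 69.0 m
PE = mgh = (42.0)(7.1)(69.0) = 20580 J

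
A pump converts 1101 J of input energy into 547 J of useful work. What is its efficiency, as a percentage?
η = W_out/W_in = 547/1101 = 49.68%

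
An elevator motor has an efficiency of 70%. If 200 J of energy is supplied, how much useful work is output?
W_out = η·W_in = 0.7·200 = 140.0 J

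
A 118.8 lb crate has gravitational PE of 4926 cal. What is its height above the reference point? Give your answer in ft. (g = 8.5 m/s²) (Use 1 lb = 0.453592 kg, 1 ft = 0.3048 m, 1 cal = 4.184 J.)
Convert to SI: m = 53.8867 kg, PE = 20610.4 J
h = PE/(mg) = 20610.4/(53.8867·8.5) = 44.9972 m = 147.6 ft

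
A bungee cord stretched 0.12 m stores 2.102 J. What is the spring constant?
k = 2·PE/x² = 2·2.102/(0.12)² = 291.9 N/m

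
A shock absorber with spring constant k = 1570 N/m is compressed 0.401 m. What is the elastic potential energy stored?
PE = ½kx² = ½(1570)(0.401)² = 126.2 J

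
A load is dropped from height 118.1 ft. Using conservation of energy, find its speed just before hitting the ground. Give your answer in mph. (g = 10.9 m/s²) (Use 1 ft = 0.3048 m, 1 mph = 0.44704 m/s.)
Convert to SI: h = 35.9969 m
mgh = ½mv² ⇒ v = √(2gh) = √(2·10.9·35.9969) = 28.0131 m/s = 62.66 mph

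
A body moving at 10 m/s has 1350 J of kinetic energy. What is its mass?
m = 2·KE/v² = 2·1350/(10)² = 27.0 kg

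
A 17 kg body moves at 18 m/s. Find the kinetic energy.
KE = ½mv² = ½(17)(18)² = 2754.0 J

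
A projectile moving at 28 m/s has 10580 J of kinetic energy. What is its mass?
m = 2·KE/v² = 2·10580/(28)² = 26.99 kg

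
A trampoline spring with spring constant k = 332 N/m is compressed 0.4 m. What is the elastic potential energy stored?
PE = ½kx² = ½(332)(0.4)² = 26.56 J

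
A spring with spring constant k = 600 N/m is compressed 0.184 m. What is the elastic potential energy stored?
PE = ½kx² = ½(600)(0.184)² = 10.16 J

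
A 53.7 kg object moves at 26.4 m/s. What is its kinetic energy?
KE = ½mv² = ½(53.7)(26.4)² = 18710 J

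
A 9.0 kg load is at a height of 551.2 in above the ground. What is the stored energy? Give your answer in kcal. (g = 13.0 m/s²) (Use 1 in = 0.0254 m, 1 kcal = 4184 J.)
Convert to SI: m = 9.0 kg, h = 14.0005 m
PE = mgh = (9.0)(13.0)(14.0005) = 1638.06 J = 0.3915 kcal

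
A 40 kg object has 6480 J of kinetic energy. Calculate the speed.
v = √(2·KE/m) = √(2·6480/40) = 18.0 m/s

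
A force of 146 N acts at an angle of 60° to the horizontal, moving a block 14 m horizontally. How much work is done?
W = F·d·cosθ = (146)(14)cos(60°) = 1022 J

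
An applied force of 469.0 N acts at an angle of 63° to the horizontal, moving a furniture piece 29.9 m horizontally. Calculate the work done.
W = F·d·cosθ = (469.0)(29.9)cos(63°) = 6366 J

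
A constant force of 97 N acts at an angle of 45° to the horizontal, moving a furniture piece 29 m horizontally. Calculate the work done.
W = F·d·cosθ = (97)(29)cos(45°) = 1989 J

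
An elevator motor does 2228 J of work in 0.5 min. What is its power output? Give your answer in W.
Convert to SI: W = 2228.0 J, t = 30.0 s
P = W/t = 2228.0/30.0 = 74.27 W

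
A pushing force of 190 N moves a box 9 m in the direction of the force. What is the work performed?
W = F·d = (190)(9) = 1710 J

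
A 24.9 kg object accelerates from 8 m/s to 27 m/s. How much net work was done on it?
W = ΔKE = ½m(v₂² − v₁²) = ½(24.9)(27² − 8²) = 8279.25 J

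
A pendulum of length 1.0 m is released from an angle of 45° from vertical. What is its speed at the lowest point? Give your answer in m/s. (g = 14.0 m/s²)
h = L(1 − cosθ) = 1.0(1 − cos45°) = 0.292893 m
v = √(2gh) = √(2·14.0·0.292893) = 2.864 m/s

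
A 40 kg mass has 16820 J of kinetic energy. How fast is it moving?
v = √(2·KE/m) = √(2·16820/40) = 29.0 m/s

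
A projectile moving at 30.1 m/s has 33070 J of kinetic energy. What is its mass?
m = 2·KE/v² = 2·33070/(30.1)² = 73.0 kg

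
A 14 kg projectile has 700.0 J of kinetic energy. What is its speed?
v = √(2·KE/m) = √(2·700.0/14) = 10.0 m/s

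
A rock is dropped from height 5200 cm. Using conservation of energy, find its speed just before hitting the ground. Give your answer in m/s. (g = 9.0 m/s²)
Convert to SI: h = 52.0 m
mgh = ½mv² ⇒ v = √(2gh) = √(2·9.0·52.0) = 30.59 m/s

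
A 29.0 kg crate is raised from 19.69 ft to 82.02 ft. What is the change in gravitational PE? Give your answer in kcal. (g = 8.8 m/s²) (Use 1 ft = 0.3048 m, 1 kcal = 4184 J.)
Convert to SI: m = 29.0 kg, Δh = 18.9982 m
ΔPE = mgΔh = (29.0)(8.8)(18.9982) = 4848.34 J = 1.159 kcal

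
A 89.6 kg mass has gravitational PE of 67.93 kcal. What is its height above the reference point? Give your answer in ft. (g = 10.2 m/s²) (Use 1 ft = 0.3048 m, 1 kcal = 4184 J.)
Convert to SI: m = 89.6 kg, PE = 284219 J
h = PE/(mg) = 284219/(89.6·10.2) = 310.989 m = 1020 ft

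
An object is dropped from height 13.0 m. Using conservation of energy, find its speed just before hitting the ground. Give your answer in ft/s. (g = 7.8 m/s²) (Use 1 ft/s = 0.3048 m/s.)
mgh = ½mv² ⇒ v = √(2gh) = √(2·7.8·13.0) = 14.2408 m/s = 46.72 ft/s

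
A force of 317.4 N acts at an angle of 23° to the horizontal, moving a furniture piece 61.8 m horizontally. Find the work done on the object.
W = F·d·cosθ = (317.4)(61.8)cos(23°) = 18060 J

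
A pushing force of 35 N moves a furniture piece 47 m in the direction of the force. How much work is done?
W = F·d = (35)(47) = 1645 J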